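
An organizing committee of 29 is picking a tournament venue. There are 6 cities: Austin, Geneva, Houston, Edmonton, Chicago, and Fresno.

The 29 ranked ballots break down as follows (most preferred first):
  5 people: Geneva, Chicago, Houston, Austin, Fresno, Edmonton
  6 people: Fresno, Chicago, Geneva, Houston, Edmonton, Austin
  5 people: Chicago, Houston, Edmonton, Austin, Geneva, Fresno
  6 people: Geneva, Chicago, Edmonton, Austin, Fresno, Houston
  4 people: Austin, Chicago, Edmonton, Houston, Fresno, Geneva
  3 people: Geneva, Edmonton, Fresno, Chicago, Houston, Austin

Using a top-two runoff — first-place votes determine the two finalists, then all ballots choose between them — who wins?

Round 1 first-place votes: Austin 4, Geneva 14, Houston 0, Edmonton 0, Chicago 5, Fresno 6. Geneva and Fresno advance.
Runoff: Geneva is ranked above Fresno on 19 ballots, Fresno above Geneva on 10.

Geneva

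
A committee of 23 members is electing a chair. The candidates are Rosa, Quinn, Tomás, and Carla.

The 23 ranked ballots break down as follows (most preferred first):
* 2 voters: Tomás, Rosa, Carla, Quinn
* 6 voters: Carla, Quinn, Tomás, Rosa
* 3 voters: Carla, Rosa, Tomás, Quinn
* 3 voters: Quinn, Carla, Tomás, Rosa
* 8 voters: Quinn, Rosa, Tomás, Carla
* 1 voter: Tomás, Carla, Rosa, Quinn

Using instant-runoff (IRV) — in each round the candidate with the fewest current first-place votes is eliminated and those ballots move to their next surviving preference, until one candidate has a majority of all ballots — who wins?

Carla

Round 1: Rosa 0, Quinn 11, Tomás 3, Carla 9. Rosa eliminated.
Round 2: Quinn 11, Tomás 3, Carla 9. Tomás eliminated.
Round 3: Quinn 11, Carla 12. Carla has a majority (≥12).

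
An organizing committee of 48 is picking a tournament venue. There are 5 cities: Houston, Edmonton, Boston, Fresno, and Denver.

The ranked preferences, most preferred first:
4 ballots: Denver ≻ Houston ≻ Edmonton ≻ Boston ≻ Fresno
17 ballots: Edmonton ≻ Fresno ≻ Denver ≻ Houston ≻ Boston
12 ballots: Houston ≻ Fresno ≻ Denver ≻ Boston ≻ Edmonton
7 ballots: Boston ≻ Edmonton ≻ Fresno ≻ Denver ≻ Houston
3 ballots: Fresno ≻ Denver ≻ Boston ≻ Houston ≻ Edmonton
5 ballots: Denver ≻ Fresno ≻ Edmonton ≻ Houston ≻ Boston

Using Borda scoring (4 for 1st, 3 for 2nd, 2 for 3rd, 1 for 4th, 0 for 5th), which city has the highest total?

Fresno

Houston: 4×3 + 17×1 + 12×4 + 7×0 + 3×1 + 5×1 = 85
Edmonton: 4×2 + 17×4 + 12×0 + 7×3 + 3×0 + 5×2 = 107
Boston: 4×1 + 17×0 + 12×1 + 7×4 + 3×2 + 5×0 = 50
Fresno: 4×0 + 17×3 + 12×3 + 7×2 + 3×4 + 5×3 = 128
Denver: 4×4 + 17×2 + 12×2 + 7×1 + 3×3 + 5×4 = 110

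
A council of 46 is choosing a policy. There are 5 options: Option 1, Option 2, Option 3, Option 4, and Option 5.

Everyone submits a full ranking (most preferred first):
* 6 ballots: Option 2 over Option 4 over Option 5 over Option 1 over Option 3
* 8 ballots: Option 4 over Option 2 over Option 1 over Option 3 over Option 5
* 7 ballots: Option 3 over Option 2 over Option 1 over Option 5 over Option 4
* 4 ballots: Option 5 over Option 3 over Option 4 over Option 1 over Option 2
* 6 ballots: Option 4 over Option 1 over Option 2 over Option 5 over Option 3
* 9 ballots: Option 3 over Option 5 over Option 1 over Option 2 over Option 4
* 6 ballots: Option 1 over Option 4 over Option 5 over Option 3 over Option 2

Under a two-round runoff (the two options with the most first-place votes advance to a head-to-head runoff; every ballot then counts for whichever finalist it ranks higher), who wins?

Option 4

Round 1 first-place votes: Option 1 6, Option 2 6, Option 3 16, Option 4 14, Option 5 4. Option 3 and Option 4 advance.
Runoff: Option 3 is ranked above Option 4 on 20 ballots, Option 4 above Option 3 on 26.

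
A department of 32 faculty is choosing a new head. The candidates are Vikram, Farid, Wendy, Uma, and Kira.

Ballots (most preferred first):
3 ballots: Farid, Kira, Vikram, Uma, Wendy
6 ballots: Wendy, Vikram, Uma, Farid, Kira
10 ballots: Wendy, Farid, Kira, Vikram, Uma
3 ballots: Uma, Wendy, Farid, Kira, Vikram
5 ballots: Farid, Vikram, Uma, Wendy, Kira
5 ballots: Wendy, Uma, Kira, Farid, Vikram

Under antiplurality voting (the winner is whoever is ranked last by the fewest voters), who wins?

Farid

Last-place votes: Vikram 8, Farid 0, Wendy 3, Uma 10, Kira 11.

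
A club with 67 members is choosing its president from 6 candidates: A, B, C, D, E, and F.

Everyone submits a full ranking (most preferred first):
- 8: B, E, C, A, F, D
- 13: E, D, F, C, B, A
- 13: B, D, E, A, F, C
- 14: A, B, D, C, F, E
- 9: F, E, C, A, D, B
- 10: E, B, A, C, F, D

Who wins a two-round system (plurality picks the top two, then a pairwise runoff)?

B

Round 1 first-place votes: A 14, B 21, C 0, D 0, E 23, F 9. E and B advance.
Runoff: E is ranked above B on 32 ballots, B above E on 35.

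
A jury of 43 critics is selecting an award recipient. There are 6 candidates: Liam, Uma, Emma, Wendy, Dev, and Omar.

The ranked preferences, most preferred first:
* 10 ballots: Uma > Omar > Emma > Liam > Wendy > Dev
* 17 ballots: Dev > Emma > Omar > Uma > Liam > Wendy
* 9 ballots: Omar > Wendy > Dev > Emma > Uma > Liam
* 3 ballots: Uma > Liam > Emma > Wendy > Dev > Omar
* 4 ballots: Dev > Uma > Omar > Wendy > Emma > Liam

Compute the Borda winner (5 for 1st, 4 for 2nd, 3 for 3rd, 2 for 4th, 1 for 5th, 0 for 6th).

Omar

Liam: 10×2 + 17×1 + 9×0 + 3×4 + 4×0 = 49
Uma: 10×5 + 17×2 + 9×1 + 3×5 + 4×4 = 124
Emma: 10×3 + 17×4 + 9×2 + 3×3 + 4×1 = 129
Wendy: 10×1 + 17×0 + 9×4 + 3×2 + 4×2 = 60
Dev: 10×0 + 17×5 + 9×3 + 3×1 + 4×5 = 135
Omar: 10×4 + 17×3 + 9×5 + 3×0 + 4×3 = 148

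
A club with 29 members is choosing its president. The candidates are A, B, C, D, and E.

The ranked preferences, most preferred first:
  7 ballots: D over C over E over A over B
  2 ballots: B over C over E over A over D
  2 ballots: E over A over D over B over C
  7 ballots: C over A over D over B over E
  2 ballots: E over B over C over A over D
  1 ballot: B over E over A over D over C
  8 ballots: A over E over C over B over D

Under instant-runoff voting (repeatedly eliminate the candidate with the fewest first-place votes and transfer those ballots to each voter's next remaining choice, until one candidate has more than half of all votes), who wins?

C

Round 1: A 8, B 3, C 7, D 7, E 4. B eliminated.
Round 2: A 8, C 9, D 7, E 5. E eliminated.
Round 3: A 11, C 11, D 7. D eliminated.
Round 4: A 11, C 18. C has a majority (≥15).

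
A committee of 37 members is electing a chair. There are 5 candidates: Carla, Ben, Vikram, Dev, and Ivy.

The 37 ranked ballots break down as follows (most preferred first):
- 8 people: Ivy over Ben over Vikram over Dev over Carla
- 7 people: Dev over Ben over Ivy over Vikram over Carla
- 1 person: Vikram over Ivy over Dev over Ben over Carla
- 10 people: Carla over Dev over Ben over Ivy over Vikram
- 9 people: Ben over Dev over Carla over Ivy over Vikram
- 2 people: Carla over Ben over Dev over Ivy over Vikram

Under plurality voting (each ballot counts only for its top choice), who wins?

First-place votes: Carla 12, Ben 9, Vikram 1, Dev 7, Ivy 8.

Carla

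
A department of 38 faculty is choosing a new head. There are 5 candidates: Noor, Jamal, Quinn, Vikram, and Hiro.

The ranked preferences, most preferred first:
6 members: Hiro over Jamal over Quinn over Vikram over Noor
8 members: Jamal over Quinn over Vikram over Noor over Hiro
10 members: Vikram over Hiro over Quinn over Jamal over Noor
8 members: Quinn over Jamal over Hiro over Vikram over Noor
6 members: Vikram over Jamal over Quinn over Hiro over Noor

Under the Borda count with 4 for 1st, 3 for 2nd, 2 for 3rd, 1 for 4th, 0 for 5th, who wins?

Jamal

Noor: 6×0 + 8×1 + 10×0 + 8×0 + 6×0 = 8
Jamal: 6×3 + 8×4 + 10×1 + 8×3 + 6×3 = 102
Quinn: 6×2 + 8×3 + 10×2 + 8×4 + 6×2 = 100
Vikram: 6×1 + 8×2 + 10×4 + 8×1 + 6×4 = 94
Hiro: 6×4 + 8×0 + 10×3 + 8×2 + 6×1 = 76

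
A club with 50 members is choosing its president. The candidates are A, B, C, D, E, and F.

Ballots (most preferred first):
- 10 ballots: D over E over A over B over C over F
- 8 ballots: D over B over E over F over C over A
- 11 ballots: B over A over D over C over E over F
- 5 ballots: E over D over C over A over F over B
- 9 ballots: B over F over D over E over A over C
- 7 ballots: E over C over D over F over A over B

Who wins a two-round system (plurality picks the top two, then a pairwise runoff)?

Round 1 first-place votes: A 0, B 20, C 0, D 18, E 12, F 0. B and D advance.
Runoff: B is ranked above D on 20 ballots, D above B on 30.

D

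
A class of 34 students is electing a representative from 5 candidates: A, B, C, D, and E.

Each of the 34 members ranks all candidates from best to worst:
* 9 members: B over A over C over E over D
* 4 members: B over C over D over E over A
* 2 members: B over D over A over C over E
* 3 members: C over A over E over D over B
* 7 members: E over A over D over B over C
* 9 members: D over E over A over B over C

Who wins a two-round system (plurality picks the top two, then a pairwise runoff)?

Round 1 first-place votes: A 0, B 15, C 3, D 9, E 7. B and D advance.
Runoff: B is ranked above D on 15 ballots, D above B on 19.

D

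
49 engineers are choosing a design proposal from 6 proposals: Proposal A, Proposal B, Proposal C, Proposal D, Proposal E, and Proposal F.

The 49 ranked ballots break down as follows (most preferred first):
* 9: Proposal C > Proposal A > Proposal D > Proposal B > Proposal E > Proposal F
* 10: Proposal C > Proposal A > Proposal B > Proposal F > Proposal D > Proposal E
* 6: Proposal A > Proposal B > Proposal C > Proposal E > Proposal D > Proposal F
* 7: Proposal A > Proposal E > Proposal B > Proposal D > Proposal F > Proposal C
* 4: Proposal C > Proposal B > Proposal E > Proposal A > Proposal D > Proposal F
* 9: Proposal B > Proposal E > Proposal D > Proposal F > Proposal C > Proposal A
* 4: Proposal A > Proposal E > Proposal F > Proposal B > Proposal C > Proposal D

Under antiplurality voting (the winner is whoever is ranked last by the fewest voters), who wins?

Last-place votes: Proposal A 9, Proposal B 0, Proposal C 7, Proposal D 4, Proposal E 10, Proposal F 19.

Proposal B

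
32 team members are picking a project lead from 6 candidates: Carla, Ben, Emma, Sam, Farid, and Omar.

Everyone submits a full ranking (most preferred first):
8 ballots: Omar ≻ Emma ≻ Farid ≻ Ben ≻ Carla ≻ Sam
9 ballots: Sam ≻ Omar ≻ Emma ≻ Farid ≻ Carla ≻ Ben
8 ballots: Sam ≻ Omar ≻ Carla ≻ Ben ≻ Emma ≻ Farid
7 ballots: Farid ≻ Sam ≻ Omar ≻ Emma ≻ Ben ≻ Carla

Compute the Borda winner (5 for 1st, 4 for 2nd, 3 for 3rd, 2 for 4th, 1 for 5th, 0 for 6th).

Carla: 8×1 + 9×1 + 8×3 + 7×0 = 41
Ben: 8×2 + 9×0 + 8×2 + 7×1 = 39
Emma: 8×4 + 9×3 + 8×1 + 7×2 = 81
Sam: 8×0 + 9×5 + 8×5 + 7×4 = 113
Farid: 8×3 + 9×2 + 8×0 + 7×5 = 77
Omar: 8×5 + 9×4 + 8×4 + 7×3 = 129

Omar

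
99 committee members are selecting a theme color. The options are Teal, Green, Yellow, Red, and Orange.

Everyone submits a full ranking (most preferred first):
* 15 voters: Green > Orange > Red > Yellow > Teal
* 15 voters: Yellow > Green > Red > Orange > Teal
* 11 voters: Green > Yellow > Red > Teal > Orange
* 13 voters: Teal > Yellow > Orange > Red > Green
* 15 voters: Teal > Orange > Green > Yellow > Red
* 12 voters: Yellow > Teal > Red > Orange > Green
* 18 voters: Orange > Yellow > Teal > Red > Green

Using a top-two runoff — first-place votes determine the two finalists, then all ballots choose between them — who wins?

Round 1 first-place votes: Teal 28, Green 26, Yellow 27, Red 0, Orange 18. Teal and Yellow advance.
Runoff: Teal is ranked above Yellow on 28 ballots, Yellow above Teal on 71.

Yellow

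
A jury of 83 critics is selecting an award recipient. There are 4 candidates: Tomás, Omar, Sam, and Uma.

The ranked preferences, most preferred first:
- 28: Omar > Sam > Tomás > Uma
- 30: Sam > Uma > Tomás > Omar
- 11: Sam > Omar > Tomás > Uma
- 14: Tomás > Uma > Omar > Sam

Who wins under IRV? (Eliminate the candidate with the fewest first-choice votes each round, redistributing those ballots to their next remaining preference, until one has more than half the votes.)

Round 1: Tomás 14, Omar 28, Sam 41, Uma 0. Uma eliminated.
Round 2: Tomás 14, Omar 28, Sam 41. Tomás eliminated.
Round 3: Omar 42, Sam 41. Omar has a majority (≥42).

Omar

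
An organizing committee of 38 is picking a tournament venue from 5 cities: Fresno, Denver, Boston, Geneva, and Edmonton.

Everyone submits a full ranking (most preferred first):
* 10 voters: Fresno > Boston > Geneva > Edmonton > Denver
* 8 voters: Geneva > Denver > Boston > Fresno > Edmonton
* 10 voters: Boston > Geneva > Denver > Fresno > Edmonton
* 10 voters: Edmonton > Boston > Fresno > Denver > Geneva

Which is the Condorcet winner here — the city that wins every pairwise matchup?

Boston vs Fresno: 28–10
Boston vs Denver: 30–8
Boston vs Geneva: 30–8
Boston vs Edmonton: 28–10
Boston beats every other city.

Boston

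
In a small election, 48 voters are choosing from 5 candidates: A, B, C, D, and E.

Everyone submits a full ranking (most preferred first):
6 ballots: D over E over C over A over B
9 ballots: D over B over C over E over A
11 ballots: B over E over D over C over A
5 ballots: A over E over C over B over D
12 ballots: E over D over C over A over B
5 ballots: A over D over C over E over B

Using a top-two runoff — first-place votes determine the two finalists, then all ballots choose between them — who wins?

Round 1 first-place votes: A 10, B 11, C 0, D 15, E 12. D and E advance.
Runoff: D is ranked above E on 20 ballots, E above D on 28.

E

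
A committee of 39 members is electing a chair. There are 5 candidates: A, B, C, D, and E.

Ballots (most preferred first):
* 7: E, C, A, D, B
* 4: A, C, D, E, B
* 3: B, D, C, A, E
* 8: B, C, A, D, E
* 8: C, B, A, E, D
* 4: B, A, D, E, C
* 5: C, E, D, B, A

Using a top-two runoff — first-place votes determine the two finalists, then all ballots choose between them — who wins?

Round 1 first-place votes: A 4, B 15, C 13, D 0, E 7. B and C advance.
Runoff: B is ranked above C on 15 ballots, C above B on 24.

C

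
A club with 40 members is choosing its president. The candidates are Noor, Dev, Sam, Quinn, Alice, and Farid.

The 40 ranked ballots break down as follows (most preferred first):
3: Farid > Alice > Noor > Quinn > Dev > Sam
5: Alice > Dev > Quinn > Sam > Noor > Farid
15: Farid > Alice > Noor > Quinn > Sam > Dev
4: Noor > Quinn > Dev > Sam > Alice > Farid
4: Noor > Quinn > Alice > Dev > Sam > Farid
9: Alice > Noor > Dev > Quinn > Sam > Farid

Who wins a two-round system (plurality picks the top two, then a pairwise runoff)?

Alice

Round 1 first-place votes: Noor 8, Dev 0, Sam 0, Quinn 0, Alice 14, Farid 18. Farid and Alice advance.
Runoff: Farid is ranked above Alice on 18 ballots, Alice above Farid on 22.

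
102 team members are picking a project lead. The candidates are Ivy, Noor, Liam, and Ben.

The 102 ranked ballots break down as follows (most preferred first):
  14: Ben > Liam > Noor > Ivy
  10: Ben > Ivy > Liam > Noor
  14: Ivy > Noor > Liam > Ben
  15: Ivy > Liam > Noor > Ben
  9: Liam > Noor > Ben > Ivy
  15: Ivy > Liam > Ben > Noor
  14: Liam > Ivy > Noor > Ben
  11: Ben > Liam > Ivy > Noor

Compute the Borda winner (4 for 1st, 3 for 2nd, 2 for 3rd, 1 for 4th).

Ivy: 14×1 + 10×3 + 14×4 + 15×4 + 9×1 + 15×4 + 14×3 + 11×2 = 293
Noor: 14×2 + 10×1 + 14×3 + 15×2 + 9×3 + 15×1 + 14×2 + 11×1 = 191
Liam: 14×3 + 10×2 + 14×2 + 15×3 + 9×4 + 15×3 + 14×4 + 11×3 = 305
Ben: 14×4 + 10×4 + 14×1 + 15×1 + 9×2 + 15×2 + 14×1 + 11×4 = 231

Liam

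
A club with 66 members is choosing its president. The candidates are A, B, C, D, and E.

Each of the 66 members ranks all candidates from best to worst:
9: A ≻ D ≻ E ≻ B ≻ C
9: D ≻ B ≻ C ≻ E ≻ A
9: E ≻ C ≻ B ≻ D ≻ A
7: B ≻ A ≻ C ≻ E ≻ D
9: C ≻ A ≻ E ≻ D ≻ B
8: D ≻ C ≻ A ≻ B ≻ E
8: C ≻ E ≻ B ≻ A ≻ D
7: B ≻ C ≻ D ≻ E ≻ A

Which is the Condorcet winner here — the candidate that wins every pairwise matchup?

C

C vs A: 50–16
C vs B: 34–32
C vs D: 40–26
C vs E: 48–18
C beats every other candidate.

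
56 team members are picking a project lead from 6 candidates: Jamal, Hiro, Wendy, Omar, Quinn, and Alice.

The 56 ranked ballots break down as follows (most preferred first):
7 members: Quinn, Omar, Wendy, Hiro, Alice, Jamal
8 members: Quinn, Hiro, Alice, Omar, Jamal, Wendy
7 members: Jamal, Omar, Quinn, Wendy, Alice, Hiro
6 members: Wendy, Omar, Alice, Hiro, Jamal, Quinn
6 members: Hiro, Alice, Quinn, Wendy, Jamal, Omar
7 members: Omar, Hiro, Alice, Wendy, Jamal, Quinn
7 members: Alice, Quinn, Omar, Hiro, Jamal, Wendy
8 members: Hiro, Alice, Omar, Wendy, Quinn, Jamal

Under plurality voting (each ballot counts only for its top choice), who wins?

Quinn

First-place votes: Jamal 7, Hiro 14, Wendy 6, Omar 7, Quinn 15, Alice 7.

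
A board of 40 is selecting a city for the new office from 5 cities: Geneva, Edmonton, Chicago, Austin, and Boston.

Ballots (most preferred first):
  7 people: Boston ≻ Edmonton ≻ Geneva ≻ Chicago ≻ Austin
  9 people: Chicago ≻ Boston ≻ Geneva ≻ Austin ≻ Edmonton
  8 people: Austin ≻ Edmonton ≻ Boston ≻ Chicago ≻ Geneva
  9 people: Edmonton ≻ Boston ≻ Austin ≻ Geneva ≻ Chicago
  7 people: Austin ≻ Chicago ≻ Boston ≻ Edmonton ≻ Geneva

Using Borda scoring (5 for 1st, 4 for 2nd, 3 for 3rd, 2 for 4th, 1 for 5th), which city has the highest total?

Geneva: 7×3 + 9×3 + 8×1 + 9×2 + 7×1 = 81
Edmonton: 7×4 + 9×1 + 8×4 + 9×5 + 7×2 = 128
Chicago: 7×2 + 9×5 + 8×2 + 9×1 + 7×4 = 112
Austin: 7×1 + 9×2 + 8×5 + 9×3 + 7×5 = 127
Boston: 7×5 + 9×4 + 8×3 + 9×4 + 7×3 = 152

Boston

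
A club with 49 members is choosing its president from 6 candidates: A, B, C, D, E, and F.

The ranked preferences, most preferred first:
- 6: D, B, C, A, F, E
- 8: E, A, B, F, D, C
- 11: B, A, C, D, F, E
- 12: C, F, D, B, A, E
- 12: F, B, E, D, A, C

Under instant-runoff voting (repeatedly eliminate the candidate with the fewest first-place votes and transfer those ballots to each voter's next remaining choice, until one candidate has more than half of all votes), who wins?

B

Round 1: A 0, B 11, C 12, D 6, E 8, F 12. A eliminated.
Round 2: B 11, C 12, D 6, E 8, F 12. D eliminated.
Round 3: B 17, C 12, E 8, F 12. E eliminated.
Round 4: B 25, C 12, F 12. B has a majority (≥25).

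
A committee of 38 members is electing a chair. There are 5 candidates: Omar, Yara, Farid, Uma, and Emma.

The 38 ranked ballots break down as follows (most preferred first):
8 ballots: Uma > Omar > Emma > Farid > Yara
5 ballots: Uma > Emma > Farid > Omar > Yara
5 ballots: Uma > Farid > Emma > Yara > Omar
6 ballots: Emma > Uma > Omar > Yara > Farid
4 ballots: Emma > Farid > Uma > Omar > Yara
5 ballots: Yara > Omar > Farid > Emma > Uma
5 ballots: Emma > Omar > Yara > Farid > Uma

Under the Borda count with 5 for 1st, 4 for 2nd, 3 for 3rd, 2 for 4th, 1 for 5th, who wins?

Omar: 8×4 + 5×2 + 5×1 + 6×3 + 4×2 + 5×4 + 5×4 = 113
Yara: 8×1 + 5×1 + 5×2 + 6×2 + 4×1 + 5×5 + 5×3 = 79
Farid: 8×2 + 5×3 + 5×4 + 6×1 + 4×4 + 5×3 + 5×2 = 98
Uma: 8×5 + 5×5 + 5×5 + 6×4 + 4×3 + 5×1 + 5×1 = 136
Emma: 8×3 + 5×4 + 5×3 + 6×5 + 4×5 + 5×2 + 5×5 = 144

Emma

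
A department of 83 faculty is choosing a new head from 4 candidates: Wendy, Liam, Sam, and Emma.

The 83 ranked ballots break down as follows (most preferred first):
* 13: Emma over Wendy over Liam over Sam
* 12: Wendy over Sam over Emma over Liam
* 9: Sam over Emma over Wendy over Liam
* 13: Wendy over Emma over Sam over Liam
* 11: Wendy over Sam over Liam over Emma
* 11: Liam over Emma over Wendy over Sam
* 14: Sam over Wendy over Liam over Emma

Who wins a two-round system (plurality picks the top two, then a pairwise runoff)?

Round 1 first-place votes: Wendy 36, Liam 11, Sam 23, Emma 13. Wendy and Sam advance.
Runoff: Wendy is ranked above Sam on 60 ballots, Sam above Wendy on 23.

Wendy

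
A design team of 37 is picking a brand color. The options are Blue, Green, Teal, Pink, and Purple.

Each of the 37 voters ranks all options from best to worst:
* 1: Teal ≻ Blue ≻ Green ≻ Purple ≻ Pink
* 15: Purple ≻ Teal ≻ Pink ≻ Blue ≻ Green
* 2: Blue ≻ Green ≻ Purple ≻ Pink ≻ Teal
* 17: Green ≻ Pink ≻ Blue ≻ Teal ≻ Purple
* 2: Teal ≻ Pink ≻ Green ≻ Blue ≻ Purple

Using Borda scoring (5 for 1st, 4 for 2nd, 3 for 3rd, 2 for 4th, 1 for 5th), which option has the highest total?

Pink

Blue: 1×4 + 15×2 + 2×5 + 17×3 + 2×2 = 99
Green: 1×3 + 15×1 + 2×4 + 17×5 + 2×3 = 117
Teal: 1×5 + 15×4 + 2×1 + 17×2 + 2×5 = 111
Pink: 1×1 + 15×3 + 2×2 + 17×4 + 2×4 = 126
Purple: 1×2 + 15×5 + 2×3 + 17×1 + 2×1 = 102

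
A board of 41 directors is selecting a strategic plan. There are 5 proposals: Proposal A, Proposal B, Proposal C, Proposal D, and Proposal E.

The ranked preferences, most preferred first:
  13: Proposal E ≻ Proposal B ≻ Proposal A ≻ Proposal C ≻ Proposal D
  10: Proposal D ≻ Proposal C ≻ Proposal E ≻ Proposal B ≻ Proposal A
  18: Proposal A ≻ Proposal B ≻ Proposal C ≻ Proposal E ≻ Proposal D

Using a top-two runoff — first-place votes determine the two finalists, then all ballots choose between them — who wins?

Proposal E

Round 1 first-place votes: Proposal A 18, Proposal B 0, Proposal C 0, Proposal D 10, Proposal E 13. Proposal A and Proposal E advance.
Runoff: Proposal A is ranked above Proposal E on 18 ballots, Proposal E above Proposal A on 23.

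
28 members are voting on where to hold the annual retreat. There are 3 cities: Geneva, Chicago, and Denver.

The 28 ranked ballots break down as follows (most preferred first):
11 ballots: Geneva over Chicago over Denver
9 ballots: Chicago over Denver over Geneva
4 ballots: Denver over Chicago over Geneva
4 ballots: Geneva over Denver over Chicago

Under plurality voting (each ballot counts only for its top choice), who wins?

First-place votes: Geneva 15, Chicago 9, Denver 4.

Geneva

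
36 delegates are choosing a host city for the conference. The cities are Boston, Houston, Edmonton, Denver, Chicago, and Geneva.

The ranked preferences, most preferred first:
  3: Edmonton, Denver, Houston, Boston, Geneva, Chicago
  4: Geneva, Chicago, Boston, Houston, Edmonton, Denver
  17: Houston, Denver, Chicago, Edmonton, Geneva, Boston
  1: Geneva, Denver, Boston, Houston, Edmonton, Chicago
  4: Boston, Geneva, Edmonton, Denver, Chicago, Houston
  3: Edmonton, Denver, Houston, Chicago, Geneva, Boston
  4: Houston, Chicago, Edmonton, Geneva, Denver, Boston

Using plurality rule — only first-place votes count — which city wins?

First-place votes: Boston 4, Houston 21, Edmonton 6, Denver 0, Chicago 0, Geneva 5.

Houston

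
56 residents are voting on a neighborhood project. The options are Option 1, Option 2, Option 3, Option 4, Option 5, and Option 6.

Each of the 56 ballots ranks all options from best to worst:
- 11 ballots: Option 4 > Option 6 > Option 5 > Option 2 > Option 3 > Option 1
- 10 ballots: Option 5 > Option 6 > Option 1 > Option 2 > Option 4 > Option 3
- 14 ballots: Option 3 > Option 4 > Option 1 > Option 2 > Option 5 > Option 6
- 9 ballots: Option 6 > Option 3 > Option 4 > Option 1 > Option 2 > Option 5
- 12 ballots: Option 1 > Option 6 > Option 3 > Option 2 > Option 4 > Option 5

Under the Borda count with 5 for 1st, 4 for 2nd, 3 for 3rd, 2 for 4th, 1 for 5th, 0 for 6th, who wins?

Option 1: 11×0 + 10×3 + 14×3 + 9×2 + 12×5 = 150
Option 2: 11×2 + 10×2 + 14×2 + 9×1 + 12×2 = 103
Option 3: 11×1 + 10×0 + 14×5 + 9×4 + 12×3 = 153
Option 4: 11×5 + 10×1 + 14×4 + 9×3 + 12×1 = 160
Option 5: 11×3 + 10×5 + 14×1 + 9×0 + 12×0 = 97
Option 6: 11×4 + 10×4 + 14×0 + 9×5 + 12×4 = 177

Option 6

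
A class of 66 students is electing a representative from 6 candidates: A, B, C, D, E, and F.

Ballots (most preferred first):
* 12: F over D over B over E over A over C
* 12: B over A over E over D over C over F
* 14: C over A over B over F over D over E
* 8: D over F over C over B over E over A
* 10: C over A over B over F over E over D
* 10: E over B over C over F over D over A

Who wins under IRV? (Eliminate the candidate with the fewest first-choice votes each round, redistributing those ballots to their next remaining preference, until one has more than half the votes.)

B

Round 1: A 0, B 12, C 24, D 8, E 10, F 12. A eliminated.
Round 2: B 12, C 24, D 8, E 10, F 12. D eliminated.
Round 3: B 12, C 24, E 10, F 20. E eliminated.
Round 4: B 22, C 24, F 20. F eliminated.
Round 5: B 34, C 32. B has a majority (≥34).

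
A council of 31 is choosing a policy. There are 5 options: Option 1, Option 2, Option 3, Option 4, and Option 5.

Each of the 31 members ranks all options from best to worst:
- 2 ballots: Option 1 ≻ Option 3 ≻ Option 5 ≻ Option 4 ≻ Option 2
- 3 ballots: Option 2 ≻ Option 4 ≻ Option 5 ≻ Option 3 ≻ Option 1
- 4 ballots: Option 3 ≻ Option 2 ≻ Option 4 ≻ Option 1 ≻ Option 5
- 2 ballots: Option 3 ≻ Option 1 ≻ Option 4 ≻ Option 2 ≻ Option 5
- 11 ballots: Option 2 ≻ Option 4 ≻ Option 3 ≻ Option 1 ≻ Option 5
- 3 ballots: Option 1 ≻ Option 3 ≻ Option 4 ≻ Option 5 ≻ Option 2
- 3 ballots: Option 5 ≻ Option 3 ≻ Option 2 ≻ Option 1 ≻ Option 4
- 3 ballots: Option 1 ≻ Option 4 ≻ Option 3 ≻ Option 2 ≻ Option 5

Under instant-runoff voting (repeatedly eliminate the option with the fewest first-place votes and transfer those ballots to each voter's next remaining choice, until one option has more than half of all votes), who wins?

Option 3

Round 1: Option 1 8, Option 2 14, Option 3 6, Option 4 0, Option 5 3. Option 4 eliminated.
Round 2: Option 1 8, Option 2 14, Option 3 6, Option 5 3. Option 5 eliminated.
Round 3: Option 1 8, Option 2 14, Option 3 9. Option 1 eliminated.
Round 4: Option 2 14, Option 3 17. Option 3 has a majority (≥16).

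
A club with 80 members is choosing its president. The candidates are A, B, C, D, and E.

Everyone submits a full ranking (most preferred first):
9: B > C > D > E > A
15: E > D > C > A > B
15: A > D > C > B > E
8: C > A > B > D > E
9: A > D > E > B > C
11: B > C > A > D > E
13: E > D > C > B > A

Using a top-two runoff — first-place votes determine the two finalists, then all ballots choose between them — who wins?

A

Round 1 first-place votes: A 24, B 20, C 8, D 0, E 28. E and A advance.
Runoff: E is ranked above A on 37 ballots, A above E on 43.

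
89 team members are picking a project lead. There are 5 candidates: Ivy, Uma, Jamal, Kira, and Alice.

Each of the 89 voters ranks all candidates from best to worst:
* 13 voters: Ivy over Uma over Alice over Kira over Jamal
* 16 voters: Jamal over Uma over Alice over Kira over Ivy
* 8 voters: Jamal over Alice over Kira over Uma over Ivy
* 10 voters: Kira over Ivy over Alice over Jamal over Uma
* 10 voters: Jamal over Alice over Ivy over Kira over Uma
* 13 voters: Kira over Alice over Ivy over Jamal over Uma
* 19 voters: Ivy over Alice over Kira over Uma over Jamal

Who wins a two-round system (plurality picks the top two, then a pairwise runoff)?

Round 1 first-place votes: Ivy 32, Uma 0, Jamal 34, Kira 23, Alice 0. Jamal and Ivy advance.
Runoff: Jamal is ranked above Ivy on 34 ballots, Ivy above Jamal on 55.

Ivy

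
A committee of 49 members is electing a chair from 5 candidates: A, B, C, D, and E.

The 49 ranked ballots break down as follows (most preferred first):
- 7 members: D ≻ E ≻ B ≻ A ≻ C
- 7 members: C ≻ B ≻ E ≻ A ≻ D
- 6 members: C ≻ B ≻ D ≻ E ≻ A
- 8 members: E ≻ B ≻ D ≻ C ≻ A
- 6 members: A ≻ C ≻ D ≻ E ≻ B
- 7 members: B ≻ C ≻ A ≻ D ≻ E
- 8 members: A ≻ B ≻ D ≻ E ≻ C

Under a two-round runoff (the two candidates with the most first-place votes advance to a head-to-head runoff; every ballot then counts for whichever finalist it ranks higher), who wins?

Round 1 first-place votes: A 14, B 7, C 13, D 7, E 8. A and C advance.
Runoff: A is ranked above C on 21 ballots, C above A on 28.

C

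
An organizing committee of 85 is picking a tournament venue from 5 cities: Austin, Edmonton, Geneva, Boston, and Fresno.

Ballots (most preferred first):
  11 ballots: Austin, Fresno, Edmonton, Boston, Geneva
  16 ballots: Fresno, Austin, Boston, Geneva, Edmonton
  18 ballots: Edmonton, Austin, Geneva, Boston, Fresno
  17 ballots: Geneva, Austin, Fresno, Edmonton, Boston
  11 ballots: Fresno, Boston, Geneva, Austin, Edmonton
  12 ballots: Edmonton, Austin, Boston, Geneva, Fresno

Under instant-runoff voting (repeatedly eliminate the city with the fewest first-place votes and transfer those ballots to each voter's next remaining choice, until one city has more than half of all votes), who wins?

Fresno

Round 1: Austin 11, Edmonton 30, Geneva 17, Boston 0, Fresno 27. Boston eliminated.
Round 2: Austin 11, Edmonton 30, Geneva 17, Fresno 27. Austin eliminated.
Round 3: Edmonton 30, Geneva 17, Fresno 38. Geneva eliminated.
Round 4: Edmonton 30, Fresno 55. Fresno has a majority (≥43).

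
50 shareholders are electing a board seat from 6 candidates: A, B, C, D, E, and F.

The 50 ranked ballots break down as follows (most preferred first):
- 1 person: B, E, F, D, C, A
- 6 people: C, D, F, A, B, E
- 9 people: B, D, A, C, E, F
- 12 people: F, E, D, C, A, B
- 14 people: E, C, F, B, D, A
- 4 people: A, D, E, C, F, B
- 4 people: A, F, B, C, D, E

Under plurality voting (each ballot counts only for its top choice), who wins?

E

First-place votes: A 8, B 10, C 6, D 0, E 14, F 12.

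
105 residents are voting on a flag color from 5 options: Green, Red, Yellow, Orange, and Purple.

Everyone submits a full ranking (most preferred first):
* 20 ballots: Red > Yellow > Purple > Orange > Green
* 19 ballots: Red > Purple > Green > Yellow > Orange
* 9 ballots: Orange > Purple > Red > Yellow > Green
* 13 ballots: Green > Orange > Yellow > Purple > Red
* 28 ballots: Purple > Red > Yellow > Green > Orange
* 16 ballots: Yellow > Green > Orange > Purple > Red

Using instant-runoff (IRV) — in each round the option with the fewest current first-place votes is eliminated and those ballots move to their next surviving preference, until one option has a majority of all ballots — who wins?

Purple

Round 1: Green 13, Red 39, Yellow 16, Orange 9, Purple 28. Orange eliminated.
Round 2: Green 13, Red 39, Yellow 16, Purple 37. Green eliminated.
Round 3: Red 39, Yellow 29, Purple 37. Yellow eliminated.
Round 4: Red 39, Purple 66. Purple has a majority (≥53).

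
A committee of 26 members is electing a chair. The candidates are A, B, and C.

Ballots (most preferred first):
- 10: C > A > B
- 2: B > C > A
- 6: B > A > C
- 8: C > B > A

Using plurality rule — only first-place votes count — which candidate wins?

First-place votes: A 0, B 8, C 18.

C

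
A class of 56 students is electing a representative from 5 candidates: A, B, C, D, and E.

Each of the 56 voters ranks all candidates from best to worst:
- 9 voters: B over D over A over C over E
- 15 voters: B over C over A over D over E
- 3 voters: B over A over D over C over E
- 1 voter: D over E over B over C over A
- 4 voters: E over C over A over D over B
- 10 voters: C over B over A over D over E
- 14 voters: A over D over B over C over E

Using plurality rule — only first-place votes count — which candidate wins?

B

First-place votes: A 14, B 27, C 10, D 1, E 4.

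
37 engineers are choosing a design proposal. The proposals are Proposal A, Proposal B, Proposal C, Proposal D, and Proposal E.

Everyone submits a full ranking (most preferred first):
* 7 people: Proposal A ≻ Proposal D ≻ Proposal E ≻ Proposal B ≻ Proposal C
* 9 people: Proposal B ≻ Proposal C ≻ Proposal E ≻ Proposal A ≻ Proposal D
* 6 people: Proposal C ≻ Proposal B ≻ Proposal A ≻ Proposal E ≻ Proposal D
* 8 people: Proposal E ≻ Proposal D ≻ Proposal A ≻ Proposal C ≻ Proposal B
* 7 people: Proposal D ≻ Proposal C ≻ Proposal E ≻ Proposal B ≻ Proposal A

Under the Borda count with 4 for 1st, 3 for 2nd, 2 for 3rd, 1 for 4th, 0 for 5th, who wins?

Proposal E

Proposal A: 7×4 + 9×1 + 6×2 + 8×2 + 7×0 = 65
Proposal B: 7×1 + 9×4 + 6×3 + 8×0 + 7×1 = 68
Proposal C: 7×0 + 9×3 + 6×4 + 8×1 + 7×3 = 80
Proposal D: 7×3 + 9×0 + 6×0 + 8×3 + 7×4 = 73
Proposal E: 7×2 + 9×2 + 6×1 + 8×4 + 7×2 = 84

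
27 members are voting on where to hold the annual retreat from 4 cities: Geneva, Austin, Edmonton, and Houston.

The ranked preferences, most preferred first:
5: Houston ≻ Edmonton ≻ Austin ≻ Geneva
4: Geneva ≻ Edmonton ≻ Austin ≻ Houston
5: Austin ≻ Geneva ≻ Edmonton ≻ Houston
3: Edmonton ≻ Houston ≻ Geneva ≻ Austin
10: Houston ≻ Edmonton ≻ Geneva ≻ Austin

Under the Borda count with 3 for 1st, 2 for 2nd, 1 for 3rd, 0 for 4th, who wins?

Edmonton

Geneva: 5×0 + 4×3 + 5×2 + 3×1 + 10×1 = 35
Austin: 5×1 + 4×1 + 5×3 + 3×0 + 10×0 = 24
Edmonton: 5×2 + 4×2 + 5×1 + 3×3 + 10×2 = 52
Houston: 5×3 + 4×0 + 5×0 + 3×2 + 10×3 = 51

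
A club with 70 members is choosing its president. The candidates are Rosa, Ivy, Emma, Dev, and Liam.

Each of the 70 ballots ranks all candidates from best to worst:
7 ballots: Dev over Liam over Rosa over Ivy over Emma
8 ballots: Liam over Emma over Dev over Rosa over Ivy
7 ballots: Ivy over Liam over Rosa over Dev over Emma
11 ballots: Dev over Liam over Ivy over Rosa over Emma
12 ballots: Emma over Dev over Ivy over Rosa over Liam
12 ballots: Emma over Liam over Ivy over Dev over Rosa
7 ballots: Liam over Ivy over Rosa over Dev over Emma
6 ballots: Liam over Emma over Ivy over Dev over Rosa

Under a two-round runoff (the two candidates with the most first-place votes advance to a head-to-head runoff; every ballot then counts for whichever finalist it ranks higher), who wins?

Round 1 first-place votes: Rosa 0, Ivy 7, Emma 24, Dev 18, Liam 21. Emma and Liam advance.
Runoff: Emma is ranked above Liam on 24 ballots, Liam above Emma on 46.

Liam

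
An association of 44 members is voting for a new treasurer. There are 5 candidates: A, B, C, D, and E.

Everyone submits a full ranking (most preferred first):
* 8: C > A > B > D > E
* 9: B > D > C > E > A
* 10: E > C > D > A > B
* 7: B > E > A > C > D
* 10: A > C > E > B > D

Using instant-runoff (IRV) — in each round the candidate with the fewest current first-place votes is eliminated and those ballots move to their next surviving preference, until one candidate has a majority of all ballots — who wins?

A

Round 1: A 10, B 16, C 8, D 0, E 10. D eliminated.
Round 2: A 10, B 16, C 8, E 10. C eliminated.
Round 3: A 18, B 16, E 10. E eliminated.
Round 4: A 28, B 16. A has a majority (≥23).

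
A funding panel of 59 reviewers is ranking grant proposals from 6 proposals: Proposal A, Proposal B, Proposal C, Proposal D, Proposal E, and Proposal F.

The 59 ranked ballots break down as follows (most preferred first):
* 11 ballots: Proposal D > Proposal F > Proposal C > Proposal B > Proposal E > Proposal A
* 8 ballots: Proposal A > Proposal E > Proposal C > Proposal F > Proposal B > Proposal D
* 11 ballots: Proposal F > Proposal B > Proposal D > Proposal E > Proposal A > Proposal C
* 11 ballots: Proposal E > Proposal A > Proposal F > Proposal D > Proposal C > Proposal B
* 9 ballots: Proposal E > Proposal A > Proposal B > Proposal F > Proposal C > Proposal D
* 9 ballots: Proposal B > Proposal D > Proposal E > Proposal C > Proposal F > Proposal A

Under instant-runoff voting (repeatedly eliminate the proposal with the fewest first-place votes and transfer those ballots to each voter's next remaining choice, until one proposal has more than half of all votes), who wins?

Round 1: Proposal A 8, Proposal B 9, Proposal C 0, Proposal D 11, Proposal E 20, Proposal F 11. Proposal C eliminated.
Round 2: Proposal A 8, Proposal B 9, Proposal D 11, Proposal E 20, Proposal F 11. Proposal A eliminated.
Round 3: Proposal B 9, Proposal D 11, Proposal E 28, Proposal F 11. Proposal B eliminated.
Round 4: Proposal D 20, Proposal E 28, Proposal F 11. Proposal F eliminated.
Round 5: Proposal D 31, Proposal E 28. Proposal D has a majority (≥30).

Proposal D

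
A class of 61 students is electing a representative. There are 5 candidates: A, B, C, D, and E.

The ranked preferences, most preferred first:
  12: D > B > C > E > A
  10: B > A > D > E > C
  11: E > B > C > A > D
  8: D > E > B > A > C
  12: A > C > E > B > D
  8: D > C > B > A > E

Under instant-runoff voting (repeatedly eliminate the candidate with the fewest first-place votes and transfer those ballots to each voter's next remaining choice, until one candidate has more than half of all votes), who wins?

Round 1: A 12, B 10, C 0, D 28, E 11. C eliminated.
Round 2: A 12, B 10, D 28, E 11. B eliminated.
Round 3: A 22, D 28, E 11. E eliminated.
Round 4: A 33, D 28. A has a majority (≥31).

A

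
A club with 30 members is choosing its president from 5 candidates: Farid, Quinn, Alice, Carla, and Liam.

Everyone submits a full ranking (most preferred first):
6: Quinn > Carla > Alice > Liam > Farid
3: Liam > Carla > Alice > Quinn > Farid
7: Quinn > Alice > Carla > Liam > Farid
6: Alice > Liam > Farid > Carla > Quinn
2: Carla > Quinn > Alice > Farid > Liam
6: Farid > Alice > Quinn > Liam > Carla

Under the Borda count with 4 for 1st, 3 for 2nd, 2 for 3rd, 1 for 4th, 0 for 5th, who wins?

Farid: 6×0 + 3×0 + 7×0 + 6×2 + 2×1 + 6×4 = 38
Quinn: 6×4 + 3×1 + 7×4 + 6×0 + 2×3 + 6×2 = 73
Alice: 6×2 + 3×2 + 7×3 + 6×4 + 2×2 + 6×3 = 85
Carla: 6×3 + 3×3 + 7×2 + 6×1 + 2×4 + 6×0 = 55
Liam: 6×1 + 3×4 + 7×1 + 6×3 + 2×0 + 6×1 = 49

Alice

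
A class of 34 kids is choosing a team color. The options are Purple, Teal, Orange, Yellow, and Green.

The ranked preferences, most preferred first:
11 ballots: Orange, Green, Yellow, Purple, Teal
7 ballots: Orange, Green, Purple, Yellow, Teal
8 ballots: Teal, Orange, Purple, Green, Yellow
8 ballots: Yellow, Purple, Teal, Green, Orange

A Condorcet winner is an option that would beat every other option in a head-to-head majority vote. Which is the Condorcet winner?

Orange vs Purple: 26–8
Orange vs Teal: 18–16
Orange vs Yellow: 26–8
Orange vs Green: 26–8
Orange beats every other option.

Orange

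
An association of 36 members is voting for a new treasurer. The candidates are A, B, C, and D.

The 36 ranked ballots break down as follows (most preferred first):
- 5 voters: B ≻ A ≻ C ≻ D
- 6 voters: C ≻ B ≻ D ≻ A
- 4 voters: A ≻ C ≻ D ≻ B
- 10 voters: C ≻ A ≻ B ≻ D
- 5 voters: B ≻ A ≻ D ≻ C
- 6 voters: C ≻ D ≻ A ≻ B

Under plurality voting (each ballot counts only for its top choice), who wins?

C

First-place votes: A 4, B 10, C 22, D 0.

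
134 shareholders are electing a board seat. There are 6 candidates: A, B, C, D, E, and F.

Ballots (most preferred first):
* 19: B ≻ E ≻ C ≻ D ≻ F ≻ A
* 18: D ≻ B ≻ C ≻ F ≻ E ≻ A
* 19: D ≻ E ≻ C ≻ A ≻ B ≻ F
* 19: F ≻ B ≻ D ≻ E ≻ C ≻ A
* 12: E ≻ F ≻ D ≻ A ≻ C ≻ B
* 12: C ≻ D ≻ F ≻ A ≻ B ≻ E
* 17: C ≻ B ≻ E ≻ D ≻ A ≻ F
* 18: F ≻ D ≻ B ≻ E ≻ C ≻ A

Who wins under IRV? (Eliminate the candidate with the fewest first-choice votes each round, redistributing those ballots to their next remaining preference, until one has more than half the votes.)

C

Round 1: A 0, B 19, C 29, D 37, E 12, F 37. A eliminated.
Round 2: B 19, C 29, D 37, E 12, F 37. E eliminated.
Round 3: B 19, C 29, D 37, F 49. B eliminated.
Round 4: C 48, D 37, F 49. D eliminated.
Round 5: C 85, F 49. C has a majority (≥68).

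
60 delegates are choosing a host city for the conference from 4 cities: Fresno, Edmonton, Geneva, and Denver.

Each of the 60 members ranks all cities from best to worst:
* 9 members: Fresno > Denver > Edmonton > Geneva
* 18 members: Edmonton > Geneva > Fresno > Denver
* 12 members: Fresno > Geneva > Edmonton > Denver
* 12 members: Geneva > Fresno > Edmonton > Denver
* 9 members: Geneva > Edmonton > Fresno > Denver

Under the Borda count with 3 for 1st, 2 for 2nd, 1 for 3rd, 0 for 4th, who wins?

Geneva

Fresno: 9×3 + 18×1 + 12×3 + 12×2 + 9×1 = 114
Edmonton: 9×1 + 18×3 + 12×1 + 12×1 + 9×2 = 105
Geneva: 9×0 + 18×2 + 12×2 + 12×3 + 9×3 = 123
Denver: 9×2 + 18×0 + 12×0 + 12×0 + 9×0 = 18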